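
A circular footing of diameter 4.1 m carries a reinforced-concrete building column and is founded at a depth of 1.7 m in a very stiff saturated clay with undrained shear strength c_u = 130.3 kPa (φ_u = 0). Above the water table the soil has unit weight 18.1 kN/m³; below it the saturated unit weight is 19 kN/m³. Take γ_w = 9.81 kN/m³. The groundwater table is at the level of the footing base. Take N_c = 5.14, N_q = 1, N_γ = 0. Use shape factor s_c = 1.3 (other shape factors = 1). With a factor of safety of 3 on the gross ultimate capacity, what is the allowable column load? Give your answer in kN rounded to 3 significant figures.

P_all ≈ 3970 kN

Effective surcharge at the founding depth q = γ·D_f = 18.1 × 1.7 = 30.77 kPa.
q_ult = c·N_c·s_c + q·N_q
     = 130.3 × 5.14 × 1.3 + 30.77 × 1
     = 870.66 + 30.77 = 901.43 kPa.
Gross allowable pressure q_all = 901.43 / 3 = 300.48 kPa.
Footing area = 13.2025 m², so allowable column load = 300.48 × 13.2025 = 3967.1 kN.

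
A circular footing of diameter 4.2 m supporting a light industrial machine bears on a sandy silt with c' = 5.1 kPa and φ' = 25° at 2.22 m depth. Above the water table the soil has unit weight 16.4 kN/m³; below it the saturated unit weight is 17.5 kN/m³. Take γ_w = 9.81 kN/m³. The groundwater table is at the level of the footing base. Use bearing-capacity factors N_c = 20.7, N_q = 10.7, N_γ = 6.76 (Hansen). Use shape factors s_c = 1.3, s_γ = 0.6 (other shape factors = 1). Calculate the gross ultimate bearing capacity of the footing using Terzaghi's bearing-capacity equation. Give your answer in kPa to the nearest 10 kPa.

q_ult ≈ 590 kPa

q = γ·D_f = 16.4 × 2.22 = 36.408 kPa.
For the ½γBN_γ term take γ' = 17.5 − 9.81 = 7.69 kN/m³ (soil below base is submerged).
c·N_c·s_c = 5.1 × 20.7 × 1.3 = 137.24 kPa
q·N_q = 36.408 × 10.7 = 389.57 kPa
0.5·γ·B·N_γ·s_γ = 0.5 × 7.69 × 4.2 × 6.76 × 0.6 = 65.5 kPa
q_ult = 137.24 + 389.57 + 65.5 = 592.31 kPa.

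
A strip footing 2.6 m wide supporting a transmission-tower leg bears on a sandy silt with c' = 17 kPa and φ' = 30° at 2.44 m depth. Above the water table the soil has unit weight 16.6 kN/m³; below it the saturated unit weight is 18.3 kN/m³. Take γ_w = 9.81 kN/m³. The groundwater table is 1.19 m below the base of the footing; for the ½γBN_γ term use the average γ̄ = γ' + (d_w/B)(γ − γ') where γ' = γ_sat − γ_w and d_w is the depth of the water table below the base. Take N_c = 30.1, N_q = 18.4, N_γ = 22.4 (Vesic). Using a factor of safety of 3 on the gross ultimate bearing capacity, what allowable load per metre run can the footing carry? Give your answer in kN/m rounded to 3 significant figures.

≈ 1400 kN/m

Overburden at base level: q = 16.6 × 2.44 = 40.504 kPa.
The water table is 1.19 m below the base (< B = 2.6 m), so the ½γBN_γ term uses γ̄ = γ' + (d_w/B)(γ − γ') = 8.49 + (1.19/2.6)(16.6 − 8.49) = 12.202 kN/m³.
Cohesion term c·N_c = 17 × 30.1 = 511.7 kPa; surcharge term q·N_q = 40.504 × 18.4 = 745.27 kPa; self-weight term 0.5·γ·B·N_γ = 0.5 × 12.202 × 2.6 × 22.4 = 355.32 kPa.
q_ult = 511.7 + 745.27 + 355.32 = 1612.3 kPa.
Gross allowable pressure q_all = 1612.3 / 3 = 537.43 kPa.
Allowable wall load = q_all × B = 537.43 × 2.6 = 1397.3 kN per metre run.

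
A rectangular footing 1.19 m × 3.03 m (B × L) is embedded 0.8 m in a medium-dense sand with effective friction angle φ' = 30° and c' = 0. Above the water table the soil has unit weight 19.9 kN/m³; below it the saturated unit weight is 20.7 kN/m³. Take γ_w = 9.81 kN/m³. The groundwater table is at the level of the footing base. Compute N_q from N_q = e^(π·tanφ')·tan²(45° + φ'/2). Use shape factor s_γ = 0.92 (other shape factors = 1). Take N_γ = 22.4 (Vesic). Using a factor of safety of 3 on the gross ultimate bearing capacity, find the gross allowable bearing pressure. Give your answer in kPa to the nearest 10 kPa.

q_all ≈ 140 kPa

N_q = e^(π·tan30°)·tan²(60°) = 18.4.
q = γ·D_f = 19.9 × 0.8 = 15.92 kPa.
For the ½γBN_γ term take γ' = 20.7 − 9.81 = 10.89 kN/m³ (soil below base is submerged).
q·N_q = 15.92 × 18.401 = 292.95 kPa
0.5·γ·B·N_γ·s_γ = 0.5 × 10.89 × 1.19 × 22.4 × 0.92 = 133.53 kPa
q_ult = 292.95 + 133.53 = 426.48 kPa.
q_all = 426.48 / 3 = 142.16 kPa.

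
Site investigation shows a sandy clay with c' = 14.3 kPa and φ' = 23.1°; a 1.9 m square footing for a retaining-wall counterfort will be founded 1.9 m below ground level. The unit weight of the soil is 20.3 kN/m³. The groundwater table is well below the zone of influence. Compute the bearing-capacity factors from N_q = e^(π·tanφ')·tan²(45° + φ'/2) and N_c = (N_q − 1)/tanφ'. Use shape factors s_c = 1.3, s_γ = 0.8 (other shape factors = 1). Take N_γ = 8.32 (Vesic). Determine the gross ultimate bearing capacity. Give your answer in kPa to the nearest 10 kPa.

tan23.1° = 0.4265, so N_q = e^(π×0.4265)·tan²(56.55°) = 3.819 × 2.291 = 8.75.
N_c = (8.75 − 1)/tan23.1° = 18.17.
q = γ·D_f = 20.3 × 1.9 = 38.57 kPa.
c·N_c·s_c = 14.3 × 18.171 × 1.3 = 337.8 kPa
q·N_q = 38.57 × 8.7506 = 337.51 kPa
0.5·γ·B·N_γ·s_γ = 0.5 × 20.3 × 1.9 × 8.32 × 0.8 = 128.36 kPa
q_ult = 337.8 + 337.51 + 128.36 = 803.67 kPa.

q_ult ≈ 800 kPa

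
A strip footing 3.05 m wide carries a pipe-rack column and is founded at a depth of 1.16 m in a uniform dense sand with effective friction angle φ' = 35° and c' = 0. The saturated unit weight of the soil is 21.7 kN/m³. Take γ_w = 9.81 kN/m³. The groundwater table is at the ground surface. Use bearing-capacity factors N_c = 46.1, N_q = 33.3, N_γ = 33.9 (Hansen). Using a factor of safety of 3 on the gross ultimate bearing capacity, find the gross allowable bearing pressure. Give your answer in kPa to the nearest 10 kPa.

q_all ≈ 360 kPa

Water table at ground surface, so effective unit weight γ' = 21.7 − 9.81 = 11.89 kN/m³ is used throughout; overburden q = 11.89 × 1.16 = 13.792 kPa; the same γ' applies in the ½γBN_γ term.
Surcharge term q·N_q = 13.792 × 33.3 = 459.29 kPa; self-weight term 0.5·γ·B·N_γ = 0.5 × 11.89 × 3.05 × 33.9 = 614.68 kPa.
q_ult = 459.29 + 614.68 = 1074 kPa.
q_all = 1074 / 3 = 357.99 kPa.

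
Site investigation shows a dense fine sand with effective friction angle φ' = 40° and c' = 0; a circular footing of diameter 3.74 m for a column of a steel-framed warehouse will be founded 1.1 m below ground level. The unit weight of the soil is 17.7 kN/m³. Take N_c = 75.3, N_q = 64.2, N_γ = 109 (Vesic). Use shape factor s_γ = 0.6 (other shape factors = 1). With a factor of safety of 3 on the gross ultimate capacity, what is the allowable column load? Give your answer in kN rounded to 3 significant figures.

Effective surcharge at the founding depth q = γ·D_f = 17.7 × 1.1 = 19.47 kPa.
q_ult = q·N_q + 0.5·γ·B·N_γ·s_γ
     = 19.47 × 64.2 + 0.5 × 17.7 × 3.74 × 109 × 0.6
     = 1250 + 2164.7 = 3414.6 kPa.
Gross allowable pressure q_all = 3414.6 / 3 = 1138.2 kPa.
Footing area = 10.9858 m², so allowable column load = 1138.2 × 10.9858 = 12504 kN.

P_all ≈ 12500 kN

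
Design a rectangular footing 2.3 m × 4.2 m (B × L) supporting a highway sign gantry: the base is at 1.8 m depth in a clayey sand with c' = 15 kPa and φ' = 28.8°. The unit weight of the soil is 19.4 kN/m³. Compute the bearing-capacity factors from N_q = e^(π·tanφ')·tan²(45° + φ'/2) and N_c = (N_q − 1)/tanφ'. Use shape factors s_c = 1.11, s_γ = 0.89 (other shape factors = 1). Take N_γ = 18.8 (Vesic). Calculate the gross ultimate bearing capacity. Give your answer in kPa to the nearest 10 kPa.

tan28.8° = 0.5498, so N_q = e^(π×0.5498)·tan²(59.4°) = 5.624 × 2.859 = 16.08.
N_c = (16.08 − 1)/tan28.8° = 27.43.
Effective surcharge at the founding depth q = γ·D_f = 19.4 × 1.8 = 34.92 kPa.
q_ult = c·N_c·s_c + q·N_q + 0.5·γ·B·N_γ·s_γ
     = 15 × 27.432 × 1.11 + 34.92 × 16.081 + 0.5 × 19.4 × 2.3 × 18.8 × 0.89
     = 456.75 + 561.55 + 373.29 = 1391.6 kPa.

q_ult ≈ 1390 kPa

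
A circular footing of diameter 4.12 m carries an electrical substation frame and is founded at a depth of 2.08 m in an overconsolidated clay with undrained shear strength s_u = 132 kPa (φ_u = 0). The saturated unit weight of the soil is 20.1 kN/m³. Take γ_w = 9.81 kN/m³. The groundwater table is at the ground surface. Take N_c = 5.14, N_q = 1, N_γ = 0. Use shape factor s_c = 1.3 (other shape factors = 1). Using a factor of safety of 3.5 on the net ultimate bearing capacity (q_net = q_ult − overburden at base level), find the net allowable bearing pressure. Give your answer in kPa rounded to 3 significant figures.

q_all(net) ≈ 252 kPa

With the water table at the surface the whole profile is submerged: γ' = 20.1 − 9.81 = 10.29 kN/m³, so q = γ'·D_f = 21.403 kPa.
q_ult = c·N_c·s_c + q·N_q
     = 132 × 5.14 × 1.3 + 21.403 × 1
     = 882.02 + 21.403 = 903.43 kPa.
q_net = 903.43 − 21.403 = 882.02 kPa.
q_all(net) = 882.02 / 3.5 = 252.01 kPa.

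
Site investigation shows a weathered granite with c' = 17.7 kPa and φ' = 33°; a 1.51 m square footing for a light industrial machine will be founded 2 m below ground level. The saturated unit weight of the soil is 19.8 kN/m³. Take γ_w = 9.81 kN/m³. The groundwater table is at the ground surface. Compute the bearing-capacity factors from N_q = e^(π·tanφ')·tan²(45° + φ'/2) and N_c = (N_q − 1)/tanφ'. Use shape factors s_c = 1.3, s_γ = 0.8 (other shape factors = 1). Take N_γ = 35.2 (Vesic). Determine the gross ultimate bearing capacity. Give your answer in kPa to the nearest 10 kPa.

q_ult ≈ 1620 kPa

tan33° = 0.6494, so N_q = e^(π×0.6494)·tan²(61.5°) = 7.692 × 3.392 = 26.09.
N_c = (26.09 − 1)/tan33° = 38.64.
Water table at ground surface, so effective unit weight γ' = 19.8 − 9.81 = 9.99 kN/m³ is used throughout; overburden q = 9.99 × 2 = 19.98 kPa; the same γ' applies in the ½γBN_γ term.
Cohesion term c·N_c·s_c = 17.7 × 38.638 × 1.3 = 889.07 kPa; surcharge term q·N_q = 19.98 × 26.092 = 521.32 kPa; self-weight term 0.5·γ·B·N_γ·s_γ = 0.5 × 9.99 × 1.51 × 35.2 × 0.8 = 212.4 kPa.
q_ult = 889.07 + 521.32 + 212.4 = 1622.8 kPa.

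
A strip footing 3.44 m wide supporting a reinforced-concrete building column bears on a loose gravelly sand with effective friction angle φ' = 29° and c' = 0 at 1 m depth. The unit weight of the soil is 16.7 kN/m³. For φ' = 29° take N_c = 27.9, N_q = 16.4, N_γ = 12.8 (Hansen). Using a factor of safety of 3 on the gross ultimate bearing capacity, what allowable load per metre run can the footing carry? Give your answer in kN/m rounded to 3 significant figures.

≈ 736 kN/m

Overburden at base level: q = 16.7 × 1 = 16.7 kPa.
Surcharge term q·N_q = 16.7 × 16.4 = 273.88 kPa; self-weight term 0.5·γ·B·N_γ = 0.5 × 16.7 × 3.44 × 12.8 = 367.67 kPa.
q_ult = 273.88 + 367.67 = 641.55 kPa.
Gross allowable pressure q_all = 641.55 / 3 = 213.85 kPa.
Allowable wall load = q_all × B = 213.85 × 3.44 = 735.64 kN per metre run.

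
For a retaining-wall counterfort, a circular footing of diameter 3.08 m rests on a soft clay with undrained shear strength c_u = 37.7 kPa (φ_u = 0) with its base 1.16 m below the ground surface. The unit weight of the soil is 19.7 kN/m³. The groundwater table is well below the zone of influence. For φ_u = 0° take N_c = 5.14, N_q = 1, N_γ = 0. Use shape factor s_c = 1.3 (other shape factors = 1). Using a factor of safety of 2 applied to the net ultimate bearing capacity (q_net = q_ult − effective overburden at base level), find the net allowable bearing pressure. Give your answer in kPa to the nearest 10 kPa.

Overburden at base level: q = 19.7 × 1.16 = 22.852 kPa.
Cohesion term c·N_c·s_c = 37.7 × 5.14 × 1.3 = 251.91 kPa; surcharge term q·N_q = 22.852 × 1 = 22.852 kPa.
q_ult = 251.91 + 22.852 = 274.76 kPa.
Net ultimate: q_net = 274.76 − 22.852 = 251.91 kPa.
q_all(net) = 251.91 / 2 = 125.96 kPa.

q_all(net) ≈ 130 kPa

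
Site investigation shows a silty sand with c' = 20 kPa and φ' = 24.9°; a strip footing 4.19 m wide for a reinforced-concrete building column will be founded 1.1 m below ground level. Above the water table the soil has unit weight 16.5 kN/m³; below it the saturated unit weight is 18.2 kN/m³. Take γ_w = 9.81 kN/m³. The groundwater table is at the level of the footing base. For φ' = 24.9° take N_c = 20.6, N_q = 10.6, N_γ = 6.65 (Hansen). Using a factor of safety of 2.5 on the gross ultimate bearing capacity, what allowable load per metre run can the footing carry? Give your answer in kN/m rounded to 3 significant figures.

q = γ·D_f = 16.5 × 1.1 = 18.15 kPa.
For the ½γBN_γ term take γ' = 18.2 − 9.81 = 8.39 kN/m³ (soil below base is submerged).
c·N_c = 20 × 20.6 = 412 kPa
q·N_q = 18.15 × 10.6 = 192.39 kPa
0.5·γ·B·N_γ = 0.5 × 8.39 × 4.19 × 6.65 = 116.89 kPa
q_ult = 412 + 192.39 + 116.89 = 721.28 kPa.
Gross allowable pressure q_all = 721.28 / 2.5 = 288.51 kPa.
Allowable wall load = q_all × B = 288.51 × 4.19 = 1208.9 kN per metre run.

≈ 1210 kN/m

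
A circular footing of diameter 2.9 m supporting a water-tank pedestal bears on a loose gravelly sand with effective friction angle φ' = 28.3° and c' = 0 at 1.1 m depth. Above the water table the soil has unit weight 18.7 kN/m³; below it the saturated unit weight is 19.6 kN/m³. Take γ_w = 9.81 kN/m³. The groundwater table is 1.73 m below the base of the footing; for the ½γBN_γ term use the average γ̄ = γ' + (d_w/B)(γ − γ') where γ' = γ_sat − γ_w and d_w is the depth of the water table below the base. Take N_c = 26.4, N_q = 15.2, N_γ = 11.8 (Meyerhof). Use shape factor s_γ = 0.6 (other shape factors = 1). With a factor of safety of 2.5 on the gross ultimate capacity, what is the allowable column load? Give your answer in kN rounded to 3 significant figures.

q = γ·D_f = 18.7 × 1.1 = 20.57 kPa.
γ' = 9.79 kN/m³; averaging over the depth B below the base, γ̄ = γ' + (d_w/B)(γ − γ') = 15.105 kN/m³.
q·N_q = 20.57 × 15.2 = 312.66 kPa
0.5·γ·B·N_γ·s_γ = 0.5 × 15.105 × 2.9 × 11.8 × 0.6 = 155.07 kPa
q_ult = 312.66 + 155.07 = 467.73 kPa.
Gross allowable pressure q_all = 467.73 / 2.5 = 187.09 kPa.
Footing area = 6.6052 m², so allowable column load = 187.09 × 6.6052 = 1235.8 kN.

P_all ≈ 1240 kN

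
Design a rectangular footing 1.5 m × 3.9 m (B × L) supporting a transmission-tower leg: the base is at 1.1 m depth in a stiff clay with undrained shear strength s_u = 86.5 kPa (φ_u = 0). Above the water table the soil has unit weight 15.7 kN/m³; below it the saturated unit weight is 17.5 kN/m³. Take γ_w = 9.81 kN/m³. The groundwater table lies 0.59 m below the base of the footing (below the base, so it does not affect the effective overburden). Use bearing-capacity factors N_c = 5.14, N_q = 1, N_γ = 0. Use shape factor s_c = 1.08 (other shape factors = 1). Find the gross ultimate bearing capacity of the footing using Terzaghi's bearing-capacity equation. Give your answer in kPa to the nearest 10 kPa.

q_ult ≈ 500 kPa

Overburden at base level: q = 15.7 × 1.1 = 17.27 kPa.
Cohesion term c·N_c·s_c = 86.5 × 5.14 × 1.08 = 480.18 kPa; surcharge term q·N_q = 17.27 × 1 = 17.27 kPa.
q_ult = 480.18 + 17.27 = 497.45 kPa.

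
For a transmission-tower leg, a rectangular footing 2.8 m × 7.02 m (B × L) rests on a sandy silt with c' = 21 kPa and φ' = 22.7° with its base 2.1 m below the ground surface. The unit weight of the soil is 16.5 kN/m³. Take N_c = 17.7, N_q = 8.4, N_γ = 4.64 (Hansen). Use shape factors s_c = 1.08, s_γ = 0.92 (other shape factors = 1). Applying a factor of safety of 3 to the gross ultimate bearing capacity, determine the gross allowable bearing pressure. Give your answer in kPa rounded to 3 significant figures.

q_all ≈ 264 kPa

Effective surcharge at the founding depth q = γ·D_f = 16.5 × 2.1 = 34.65 kPa.
q_ult = c·N_c·s_c + q·N_q + 0.5·γ·B·N_γ·s_γ
     = 21 × 17.7 × 1.08 + 34.65 × 8.4 + 0.5 × 16.5 × 2.8 × 4.64 × 0.92
     = 401.44 + 291.06 + 98.609 = 791.11 kPa.
q_all = q_ult / FS = 791.11 / 3 = 263.7 kPa.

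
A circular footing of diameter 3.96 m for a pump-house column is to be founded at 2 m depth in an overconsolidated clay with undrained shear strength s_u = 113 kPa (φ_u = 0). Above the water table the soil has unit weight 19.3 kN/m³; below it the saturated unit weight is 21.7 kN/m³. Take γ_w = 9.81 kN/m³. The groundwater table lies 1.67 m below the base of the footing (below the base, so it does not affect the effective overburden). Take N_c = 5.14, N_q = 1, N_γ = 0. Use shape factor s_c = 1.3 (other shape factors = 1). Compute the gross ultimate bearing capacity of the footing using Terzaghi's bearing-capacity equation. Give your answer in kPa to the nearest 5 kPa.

q_ult ≈ 795 kPa

q = γ·D_f = 19.3 × 2 = 38.6 kPa.
c·N_c·s_c = 113 × 5.14 × 1.3 = 755.07 kPa
q·N_q = 38.6 × 1 = 38.6 kPa
q_ult = 755.07 + 38.6 = 793.67 kPa.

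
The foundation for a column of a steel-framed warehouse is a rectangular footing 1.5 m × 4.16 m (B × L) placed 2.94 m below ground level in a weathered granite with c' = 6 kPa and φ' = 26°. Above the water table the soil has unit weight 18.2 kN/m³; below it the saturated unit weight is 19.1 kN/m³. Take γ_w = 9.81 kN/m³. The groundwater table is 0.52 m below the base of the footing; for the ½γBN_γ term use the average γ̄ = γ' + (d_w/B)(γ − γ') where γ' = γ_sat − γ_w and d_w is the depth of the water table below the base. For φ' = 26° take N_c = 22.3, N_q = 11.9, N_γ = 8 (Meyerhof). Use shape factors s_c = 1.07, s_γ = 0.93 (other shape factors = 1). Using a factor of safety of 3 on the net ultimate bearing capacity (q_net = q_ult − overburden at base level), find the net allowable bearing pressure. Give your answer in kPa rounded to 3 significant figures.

Effective surcharge at the founding depth q = γ·D_f = 18.2 × 2.94 = 53.508 kPa.
With d_w = 0.52 m < B, γ̄ = 9.29 + (0.52/1.5) × (18.2 − 9.29) = 12.379 kN/m³.
q_ult = c·N_c·s_c + q·N_q + 0.5·γ·B·N_γ·s_γ
     = 6 × 22.3 × 1.07 + 53.508 × 11.9 + 0.5 × 12.379 × 1.5 × 8 × 0.93
     = 143.17 + 636.75 + 69.074 = 848.98 kPa.
q_net = 848.98 − 53.508 = 795.48 kPa.
q_all(net) = 795.48 / 3 = 265.16 kPa.

q_all(net) ≈ 265 kPa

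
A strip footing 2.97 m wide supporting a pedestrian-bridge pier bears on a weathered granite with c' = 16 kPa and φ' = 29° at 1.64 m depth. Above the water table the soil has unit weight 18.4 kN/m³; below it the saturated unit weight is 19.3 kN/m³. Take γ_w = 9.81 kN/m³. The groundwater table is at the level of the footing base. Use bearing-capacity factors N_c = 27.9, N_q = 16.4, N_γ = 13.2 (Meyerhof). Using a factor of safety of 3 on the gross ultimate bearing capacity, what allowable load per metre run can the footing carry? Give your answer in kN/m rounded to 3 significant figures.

Effective surcharge at the founding depth q = γ·D_f = 18.4 × 1.64 = 30.176 kPa.
The water table coincides with the base, so in the self-weight term γ → γ' = 9.49 kN/m³.
q_ult = c·N_c + q·N_q + 0.5·γ·B·N_γ
     = 16 × 27.9 + 30.176 × 16.4 + 0.5 × 9.49 × 2.97 × 13.2
     = 446.4 + 494.89 + 186.02 = 1127.3 kPa.
Gross allowable pressure q_all = 1127.3 / 3 = 375.77 kPa.
Allowable wall load = q_all × B = 375.77 × 2.97 = 1116 kN per metre run.

≈ 1120 kN/m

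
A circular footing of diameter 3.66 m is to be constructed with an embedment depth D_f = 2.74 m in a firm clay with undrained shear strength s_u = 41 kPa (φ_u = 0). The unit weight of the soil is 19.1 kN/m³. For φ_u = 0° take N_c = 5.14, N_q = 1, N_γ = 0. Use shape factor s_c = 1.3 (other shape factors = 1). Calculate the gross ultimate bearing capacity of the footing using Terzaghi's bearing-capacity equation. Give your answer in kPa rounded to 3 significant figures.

q_ult ≈ 326 kPa

Effective surcharge at the founding depth q = γ·D_f = 19.1 × 2.74 = 52.334 kPa.
q_ult = c·N_c·s_c + q·N_q
     = 41 × 5.14 × 1.3 + 52.334 × 1
     = 273.96 + 52.334 = 326.3 kPa.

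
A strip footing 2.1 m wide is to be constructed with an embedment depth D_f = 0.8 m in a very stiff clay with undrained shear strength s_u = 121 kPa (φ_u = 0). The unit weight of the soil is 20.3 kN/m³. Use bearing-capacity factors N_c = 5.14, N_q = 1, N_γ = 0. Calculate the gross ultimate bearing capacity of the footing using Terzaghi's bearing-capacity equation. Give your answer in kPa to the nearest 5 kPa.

Effective surcharge at the founding depth q = γ·D_f = 20.3 × 0.8 = 16.24 kPa.
q_ult = c·N_c + q·N_q
     = 121 × 5.14 + 16.24 × 1
     = 621.94 + 16.24 = 638.18 kPa.

q_ult ≈ 640 kPa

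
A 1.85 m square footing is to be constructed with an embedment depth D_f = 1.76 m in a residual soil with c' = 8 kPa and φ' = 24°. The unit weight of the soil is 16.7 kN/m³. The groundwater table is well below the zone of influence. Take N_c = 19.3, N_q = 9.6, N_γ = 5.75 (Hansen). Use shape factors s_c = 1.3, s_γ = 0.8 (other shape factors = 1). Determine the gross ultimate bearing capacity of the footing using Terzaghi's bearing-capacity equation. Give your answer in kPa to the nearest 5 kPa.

Overburden at base level: q = 16.7 × 1.76 = 29.392 kPa.
Cohesion term c·N_c·s_c = 8 × 19.3 × 1.3 = 200.72 kPa; surcharge term q·N_q = 29.392 × 9.6 = 282.16 kPa; self-weight term 0.5·γ·B·N_γ·s_γ = 0.5 × 16.7 × 1.85 × 5.75 × 0.8 = 71.059 kPa.
q_ult = 200.72 + 282.16 + 71.059 = 553.94 kPa.

q_ult ≈ 555 kPa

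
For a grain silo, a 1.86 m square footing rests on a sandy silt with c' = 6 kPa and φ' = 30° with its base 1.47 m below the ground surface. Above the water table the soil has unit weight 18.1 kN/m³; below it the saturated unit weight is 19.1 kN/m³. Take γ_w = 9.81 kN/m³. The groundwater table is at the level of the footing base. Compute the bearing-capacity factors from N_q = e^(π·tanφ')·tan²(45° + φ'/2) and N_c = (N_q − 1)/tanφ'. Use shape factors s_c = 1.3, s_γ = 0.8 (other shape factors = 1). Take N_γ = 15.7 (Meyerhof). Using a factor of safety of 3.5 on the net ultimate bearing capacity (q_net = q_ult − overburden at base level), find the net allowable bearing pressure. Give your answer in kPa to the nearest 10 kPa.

N_q = e^(π·tan30°)·tan²(60°) = 18.4; N_c = (N_q − 1)/tanφ' = 30.14.
Overburden at base level: q = 18.1 × 1.47 = 26.607 kPa.
Below the base the soil is submerged, so the ½γBN_γ term uses γ' = 19.1 − 9.81 = 9.29 kN/m³.
Cohesion term c·N_c·s_c = 6 × 30.14 × 1.3 = 235.09 kPa; surcharge term q·N_q = 26.607 × 18.401 = 489.6 kPa; self-weight term 0.5·γ·B·N_γ·s_γ = 0.5 × 9.29 × 1.86 × 15.7 × 0.8 = 108.51 kPa.
q_ult = 235.09 + 489.6 + 108.51 = 833.2 kPa.
q_net = 833.2 − 26.607 = 806.6 kPa.
q_all(net) = 806.6 / 3.5 = 230.46 kPa.

q_all(net) ≈ 230 kPa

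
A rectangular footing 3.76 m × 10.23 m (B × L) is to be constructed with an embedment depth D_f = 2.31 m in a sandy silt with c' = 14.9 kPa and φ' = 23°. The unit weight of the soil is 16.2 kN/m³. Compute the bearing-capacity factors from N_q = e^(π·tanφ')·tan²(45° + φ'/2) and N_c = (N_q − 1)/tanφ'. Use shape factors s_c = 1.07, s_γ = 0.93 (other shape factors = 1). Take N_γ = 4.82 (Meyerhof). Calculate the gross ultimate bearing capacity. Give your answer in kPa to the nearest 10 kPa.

tan23° = 0.4245, so N_q = e^(π×0.4245)·tan²(56.5°) = 3.794 × 2.283 = 8.66.
N_c = (8.66 − 1)/tan23° = 18.05.
Effective surcharge at the founding depth q = γ·D_f = 16.2 × 2.31 = 37.422 kPa.
q_ult = c·N_c·s_c + q·N_q + 0.5·γ·B·N_γ·s_γ
     = 14.9 × 18.049 × 1.07 + 37.422 × 8.6612 + 0.5 × 16.2 × 3.76 × 4.82 × 0.93
     = 287.75 + 324.12 + 136.52 = 748.39 kPa.

q_ult ≈ 750 kPa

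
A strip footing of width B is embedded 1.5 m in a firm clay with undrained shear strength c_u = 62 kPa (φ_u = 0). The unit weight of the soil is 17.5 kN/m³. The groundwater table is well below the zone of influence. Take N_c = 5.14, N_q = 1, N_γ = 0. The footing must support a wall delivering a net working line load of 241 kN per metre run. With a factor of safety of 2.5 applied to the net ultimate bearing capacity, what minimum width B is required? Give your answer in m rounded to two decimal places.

B = 1.89 m

Overburden at base level: q = 17.5 × 1.5 = 26.25 kPa.
Cohesion term c·N_c = 62 × 5.14 = 318.68 kPa; surcharge term q·N_q = 26.25 × 1 = 26.25 kPa.
q_ult = 318.68 + 26.25 = 344.93 kPa.
For φ = 0 the ½γBN_γ term vanishes, so q_ult is independent of B. q_net = 344.93 − 26.25 = 318.68 kPa; q_all(net) = 318.68/2.5 = 127.47 kPa.
Required width B = w / q_all(net) = 241 / 127.47 = 1.891 m.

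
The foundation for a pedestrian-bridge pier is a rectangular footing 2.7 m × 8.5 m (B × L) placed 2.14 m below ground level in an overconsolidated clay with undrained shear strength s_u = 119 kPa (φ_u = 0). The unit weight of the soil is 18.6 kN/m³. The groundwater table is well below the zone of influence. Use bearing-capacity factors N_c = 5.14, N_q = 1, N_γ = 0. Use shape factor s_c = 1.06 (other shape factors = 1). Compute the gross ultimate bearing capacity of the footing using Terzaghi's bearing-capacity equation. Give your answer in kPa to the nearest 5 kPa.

Overburden at base level: q = 18.6 × 2.14 = 39.804 kPa.
Cohesion term c·N_c·s_c = 119 × 5.14 × 1.06 = 648.36 kPa; surcharge term q·N_q = 39.804 × 1 = 39.804 kPa.
q_ult = 648.36 + 39.804 = 688.16 kPa.

q_ult ≈ 690 kPa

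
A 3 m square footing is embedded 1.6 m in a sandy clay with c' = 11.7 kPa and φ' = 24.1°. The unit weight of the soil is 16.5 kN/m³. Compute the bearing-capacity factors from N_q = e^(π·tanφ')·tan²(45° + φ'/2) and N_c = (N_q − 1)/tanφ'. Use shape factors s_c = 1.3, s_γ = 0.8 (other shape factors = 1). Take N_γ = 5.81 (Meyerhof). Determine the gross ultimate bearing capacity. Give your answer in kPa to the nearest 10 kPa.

tan24.1° = 0.4473, so N_q = e^(π×0.4473)·tan²(57.05°) = 4.077 × 2.38 = 9.7.
N_c = (9.7 − 1)/tan24.1° = 19.46.
q = γ·D_f = 16.5 × 1.6 = 26.4 kPa.
c·N_c·s_c = 11.7 × 19.458 × 1.3 = 295.95 kPa
q·N_q = 26.4 × 9.7038 = 256.18 kPa
0.5·γ·B·N_γ·s_γ = 0.5 × 16.5 × 3 × 5.81 × 0.8 = 115.04 kPa
q_ult = 295.95 + 256.18 + 115.04 = 667.17 kPa.

q_ult ≈ 670 kPa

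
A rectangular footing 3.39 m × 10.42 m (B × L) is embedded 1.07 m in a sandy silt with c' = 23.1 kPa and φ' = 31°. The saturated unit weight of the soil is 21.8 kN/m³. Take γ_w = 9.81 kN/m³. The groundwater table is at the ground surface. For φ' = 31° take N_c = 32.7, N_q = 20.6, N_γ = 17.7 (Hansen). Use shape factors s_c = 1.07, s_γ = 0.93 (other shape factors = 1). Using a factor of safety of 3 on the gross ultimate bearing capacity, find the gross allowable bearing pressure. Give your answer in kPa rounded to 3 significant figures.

q_all ≈ 469 kPa

Water table at ground surface, so effective unit weight γ' = 21.8 − 9.81 = 11.99 kN/m³ is used throughout; overburden q = 11.99 × 1.07 = 12.829 kPa; the same γ' applies in the ½γBN_γ term.
Cohesion term c·N_c·s_c = 23.1 × 32.7 × 1.07 = 808.25 kPa; surcharge term q·N_q = 12.829 × 20.6 = 264.28 kPa; self-weight term 0.5·γ·B·N_γ·s_γ = 0.5 × 11.99 × 3.39 × 17.7 × 0.93 = 334.54 kPa.
q_ult = 808.25 + 264.28 + 334.54 = 1407.1 kPa.
q_all = 1407.1 / 3 = 469.02 kPa.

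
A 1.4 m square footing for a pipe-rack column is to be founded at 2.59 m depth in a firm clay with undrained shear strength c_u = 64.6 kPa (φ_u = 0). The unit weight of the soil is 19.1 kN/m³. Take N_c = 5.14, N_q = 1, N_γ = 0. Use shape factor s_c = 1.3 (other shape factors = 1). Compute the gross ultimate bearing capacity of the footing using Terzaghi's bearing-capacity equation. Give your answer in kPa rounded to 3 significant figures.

q = γ·D_f = 19.1 × 2.59 = 49.469 kPa.
c·N_c·s_c = 64.6 × 5.14 × 1.3 = 431.66 kPa
q·N_q = 49.469 × 1 = 49.469 kPa
q_ult = 431.66 + 49.469 = 481.13 kPa.

q_ult ≈ 481 kPa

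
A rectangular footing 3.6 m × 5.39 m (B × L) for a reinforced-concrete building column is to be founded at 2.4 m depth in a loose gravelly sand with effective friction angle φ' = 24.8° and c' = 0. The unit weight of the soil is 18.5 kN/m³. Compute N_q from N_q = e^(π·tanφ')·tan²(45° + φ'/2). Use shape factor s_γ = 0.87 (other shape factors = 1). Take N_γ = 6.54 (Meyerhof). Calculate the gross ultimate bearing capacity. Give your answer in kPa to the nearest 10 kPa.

q_ult ≈ 650 kPa

tan24.8° = 0.4621, so N_q = e^(π×0.4621)·tan²(57.4°) = 4.27 × 2.445 = 10.44.
Effective surcharge at the founding depth q = γ·D_f = 18.5 × 2.4 = 44.4 kPa.
q_ult = q·N_q + 0.5·γ·B·N_γ·s_γ
     = 44.4 × 10.44 + 0.5 × 18.5 × 3.6 × 6.54 × 0.87
     = 463.55 + 189.47 = 653.02 kPa.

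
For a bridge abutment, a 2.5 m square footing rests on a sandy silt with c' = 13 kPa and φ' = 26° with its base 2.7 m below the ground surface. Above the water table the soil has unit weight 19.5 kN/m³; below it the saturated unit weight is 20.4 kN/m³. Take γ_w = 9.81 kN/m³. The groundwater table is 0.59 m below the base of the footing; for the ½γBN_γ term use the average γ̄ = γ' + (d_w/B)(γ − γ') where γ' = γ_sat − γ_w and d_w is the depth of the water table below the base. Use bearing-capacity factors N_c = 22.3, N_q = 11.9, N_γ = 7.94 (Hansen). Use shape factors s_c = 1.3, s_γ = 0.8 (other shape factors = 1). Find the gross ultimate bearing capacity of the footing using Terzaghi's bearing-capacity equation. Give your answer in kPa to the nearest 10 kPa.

q_ult ≈ 1100 kPa

Effective surcharge at the founding depth q = γ·D_f = 19.5 × 2.7 = 52.65 kPa.
With d_w = 0.59 m < B, γ̄ = 10.59 + (0.59/2.5) × (19.5 − 10.59) = 12.693 kN/m³.
q_ult = c·N_c·s_c + q·N_q + 0.5·γ·B·N_γ·s_γ
     = 13 × 22.3 × 1.3 + 52.65 × 11.9 + 0.5 × 12.693 × 2.5 × 7.94 × 0.8
     = 376.87 + 626.54 + 100.78 = 1104.2 kPa.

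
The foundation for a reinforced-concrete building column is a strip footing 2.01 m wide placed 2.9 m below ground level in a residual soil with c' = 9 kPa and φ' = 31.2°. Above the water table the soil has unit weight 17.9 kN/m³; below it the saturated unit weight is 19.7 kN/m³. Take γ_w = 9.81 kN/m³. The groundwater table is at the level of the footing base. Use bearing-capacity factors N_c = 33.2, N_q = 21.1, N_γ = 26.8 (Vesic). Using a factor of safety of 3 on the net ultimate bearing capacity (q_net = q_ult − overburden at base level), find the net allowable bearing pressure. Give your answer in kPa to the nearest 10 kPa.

q_all(net) ≈ 540 kPa

q = γ·D_f = 17.9 × 2.9 = 51.91 kPa.
For the ½γBN_γ term take γ' = 19.7 − 9.81 = 9.89 kN/m³ (soil below base is submerged).
c·N_c = 9 × 33.2 = 298.8 kPa
q·N_q = 51.91 × 21.1 = 1095.3 kPa
0.5·γ·B·N_γ = 0.5 × 9.89 × 2.01 × 26.8 = 266.38 kPa
q_ult = 298.8 + 1095.3 + 266.38 = 1660.5 kPa.
q_net = 1660.5 − 51.91 = 1608.6 kPa.
q_all(net) = 1608.6 / 3 = 536.19 kPa.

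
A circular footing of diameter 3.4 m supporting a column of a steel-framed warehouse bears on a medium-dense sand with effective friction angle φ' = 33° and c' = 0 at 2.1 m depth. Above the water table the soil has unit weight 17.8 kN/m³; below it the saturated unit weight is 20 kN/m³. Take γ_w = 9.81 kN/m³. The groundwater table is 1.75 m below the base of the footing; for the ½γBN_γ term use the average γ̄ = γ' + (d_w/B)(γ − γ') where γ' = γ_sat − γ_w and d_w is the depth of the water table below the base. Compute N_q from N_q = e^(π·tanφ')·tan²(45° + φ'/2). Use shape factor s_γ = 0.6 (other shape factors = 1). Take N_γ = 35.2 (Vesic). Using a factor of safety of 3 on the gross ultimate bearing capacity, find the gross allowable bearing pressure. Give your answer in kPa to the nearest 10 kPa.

N_q = e^(π·tan33°)·tan²(61.5°) = 26.09.
Effective surcharge at the founding depth q = γ·D_f = 17.8 × 2.1 = 37.38 kPa.
With d_w = 1.75 m < B, γ̄ = 10.19 + (1.75/3.4) × (17.8 − 10.19) = 14.107 kN/m³.
q_ult = q·N_q + 0.5·γ·B·N_γ·s_γ
     = 37.38 × 26.092 + 0.5 × 14.107 × 3.4 × 35.2 × 0.6
     = 975.32 + 506.49 = 1481.8 kPa.
q_all = 1481.8 / 3 = 493.94 kPa.

q_all ≈ 490 kPa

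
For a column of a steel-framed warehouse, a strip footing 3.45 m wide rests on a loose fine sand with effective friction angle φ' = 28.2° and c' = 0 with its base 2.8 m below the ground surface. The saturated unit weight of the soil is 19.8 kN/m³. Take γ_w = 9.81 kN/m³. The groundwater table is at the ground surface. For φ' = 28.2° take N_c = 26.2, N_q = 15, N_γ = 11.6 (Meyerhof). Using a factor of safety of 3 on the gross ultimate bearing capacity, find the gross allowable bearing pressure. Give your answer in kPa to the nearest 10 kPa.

q_all ≈ 210 kPa

γ' = 19.8 − 9.81 = 9.99 kN/m³ (submerged throughout). q = 9.99 × 2.8 = 27.972 kPa; the same γ' applies in the ½γBN_γ term.
q·N_q = 27.972 × 15 = 419.58 kPa
0.5·γ·B·N_γ = 0.5 × 9.99 × 3.45 × 11.6 = 199.9 kPa
q_ult = 419.58 + 199.9 = 619.48 kPa.
q_all = 619.48 / 3 = 206.49 kPa.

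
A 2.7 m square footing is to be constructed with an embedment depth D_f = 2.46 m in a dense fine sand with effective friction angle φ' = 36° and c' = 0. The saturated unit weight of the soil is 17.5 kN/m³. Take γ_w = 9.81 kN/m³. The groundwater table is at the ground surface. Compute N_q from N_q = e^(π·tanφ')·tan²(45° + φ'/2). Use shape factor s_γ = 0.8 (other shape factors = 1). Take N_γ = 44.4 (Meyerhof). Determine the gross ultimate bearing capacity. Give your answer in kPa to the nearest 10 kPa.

q_ult ≈ 1080 kPa

tan36° = 0.7265, so N_q = e^(π×0.7265)·tan²(63°) = 9.801 × 3.852 = 37.75.
Water table at ground surface, so effective unit weight γ' = 17.5 − 9.81 = 7.69 kN/m³ is used throughout; overburden q = 7.69 × 2.46 = 18.917 kPa; the same γ' applies in the ½γBN_γ term.
Surcharge term q·N_q = 18.917 × 37.752 = 714.18 kPa; self-weight term 0.5·γ·B·N_γ·s_γ = 0.5 × 7.69 × 2.7 × 44.4 × 0.8 = 368.75 kPa.
q_ult = 714.18 + 368.75 = 1082.9 kPa.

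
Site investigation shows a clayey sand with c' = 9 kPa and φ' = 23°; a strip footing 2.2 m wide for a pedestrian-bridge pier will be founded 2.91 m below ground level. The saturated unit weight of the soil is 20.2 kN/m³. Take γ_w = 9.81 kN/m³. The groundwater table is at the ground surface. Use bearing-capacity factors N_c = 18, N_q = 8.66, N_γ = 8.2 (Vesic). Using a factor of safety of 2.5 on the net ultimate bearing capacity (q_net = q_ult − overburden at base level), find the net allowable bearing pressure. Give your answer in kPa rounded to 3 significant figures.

q_all(net) ≈ 195 kPa

Water table at ground surface, so effective unit weight γ' = 20.2 − 9.81 = 10.39 kN/m³ is used throughout; overburden q = 10.39 × 2.91 = 30.235 kPa; the same γ' applies in the ½γBN_γ term.
Cohesion term c·N_c = 9 × 18 = 162 kPa; surcharge term q·N_q = 30.235 × 8.66 = 261.83 kPa; self-weight term 0.5·γ·B·N_γ = 0.5 × 10.39 × 2.2 × 8.2 = 93.718 kPa.
q_ult = 162 + 261.83 + 93.718 = 517.55 kPa.
q_net = 517.55 − 30.235 = 487.32 kPa.
q_all(net) = 487.32 / 2.5 = 194.93 kPa.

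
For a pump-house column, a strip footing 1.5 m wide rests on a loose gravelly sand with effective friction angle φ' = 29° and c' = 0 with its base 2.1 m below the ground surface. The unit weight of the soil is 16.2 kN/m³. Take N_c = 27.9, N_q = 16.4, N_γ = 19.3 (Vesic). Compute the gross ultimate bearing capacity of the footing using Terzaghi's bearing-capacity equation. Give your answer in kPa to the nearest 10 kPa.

q_ult ≈ 790 kPa

Overburden at base level: q = 16.2 × 2.1 = 34.02 kPa.
Surcharge term q·N_q = 34.02 × 16.4 = 557.93 kPa; self-weight term 0.5·γ·B·N_γ = 0.5 × 16.2 × 1.5 × 19.3 = 234.49 kPa.
q_ult = 557.93 + 234.49 = 792.42 kPa.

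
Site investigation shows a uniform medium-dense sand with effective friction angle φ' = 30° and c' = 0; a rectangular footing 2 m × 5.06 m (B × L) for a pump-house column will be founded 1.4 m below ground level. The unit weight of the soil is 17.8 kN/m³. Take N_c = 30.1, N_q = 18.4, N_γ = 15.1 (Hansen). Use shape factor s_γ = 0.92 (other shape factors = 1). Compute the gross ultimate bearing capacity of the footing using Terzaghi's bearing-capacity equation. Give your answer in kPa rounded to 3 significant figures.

Overburden at base level: q = 17.8 × 1.4 = 24.92 kPa.
Surcharge term q·N_q = 24.92 × 18.4 = 458.53 kPa; self-weight term 0.5·γ·B·N_γ·s_γ = 0.5 × 17.8 × 2 × 15.1 × 0.92 = 247.28 kPa.
q_ult = 458.53 + 247.28 = 705.81 kPa.

q_ult ≈ 706 kPa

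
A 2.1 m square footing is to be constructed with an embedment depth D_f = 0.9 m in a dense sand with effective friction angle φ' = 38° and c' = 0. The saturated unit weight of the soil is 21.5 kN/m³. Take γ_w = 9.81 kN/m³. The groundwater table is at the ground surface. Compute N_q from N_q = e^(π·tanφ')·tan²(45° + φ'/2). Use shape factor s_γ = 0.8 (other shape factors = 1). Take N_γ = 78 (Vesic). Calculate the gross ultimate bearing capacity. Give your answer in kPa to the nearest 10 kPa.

q_ult ≈ 1280 kPa

tan38° = 0.7813, so N_q = e^(π×0.7813)·tan²(64°) = 11.64 × 4.204 = 48.93.
With the water table at the surface the whole profile is submerged: γ' = 21.5 − 9.81 = 11.69 kN/m³, so q = γ'·D_f = 10.521 kPa; the same γ' applies in the ½γBN_γ term.
q_ult = q·N_q + 0.5·γ·B·N_γ·s_γ
     = 10.521 × 48.933 + 0.5 × 11.69 × 2.1 × 78 × 0.8
     = 514.83 + 765.93 = 1280.8 kPa.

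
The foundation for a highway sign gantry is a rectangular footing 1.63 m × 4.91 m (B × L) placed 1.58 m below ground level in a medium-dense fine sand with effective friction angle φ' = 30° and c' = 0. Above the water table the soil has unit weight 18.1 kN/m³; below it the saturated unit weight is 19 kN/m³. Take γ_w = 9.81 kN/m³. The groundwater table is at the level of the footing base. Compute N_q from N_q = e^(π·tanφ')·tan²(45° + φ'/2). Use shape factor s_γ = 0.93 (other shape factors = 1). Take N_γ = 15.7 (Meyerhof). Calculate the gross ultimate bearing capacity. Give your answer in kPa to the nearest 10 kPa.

q_ult ≈ 640 kPa

tan30° = 0.5774, so N_q = e^(π×0.5774)·tan²(60°) = 6.134 × 3.0 = 18.4.
Effective surcharge at the founding depth q = γ·D_f = 18.1 × 1.58 = 28.598 kPa.
The water table coincides with the base, so in the self-weight term γ → γ' = 9.19 kN/m³.
q_ult = q·N_q + 0.5·γ·B·N_γ·s_γ
     = 28.598 × 18.401 + 0.5 × 9.19 × 1.63 × 15.7 × 0.93
     = 526.24 + 109.36 = 635.59 kPa.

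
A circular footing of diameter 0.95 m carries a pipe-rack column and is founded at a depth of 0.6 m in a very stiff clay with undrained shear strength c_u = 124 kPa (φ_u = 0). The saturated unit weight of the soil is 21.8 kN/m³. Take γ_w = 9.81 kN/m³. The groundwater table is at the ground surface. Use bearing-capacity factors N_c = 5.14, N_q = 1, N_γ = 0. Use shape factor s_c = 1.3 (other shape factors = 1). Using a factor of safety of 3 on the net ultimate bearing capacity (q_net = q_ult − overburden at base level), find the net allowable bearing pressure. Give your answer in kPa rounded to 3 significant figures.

With the water table at the surface the whole profile is submerged: γ' = 21.8 − 9.81 = 11.99 kN/m³, so q = γ'·D_f = 7.194 kPa.
q_ult = c·N_c·s_c + q·N_q
     = 124 × 5.14 × 1.3 + 7.194 × 1
     = 828.57 + 7.194 = 835.76 kPa.
q_net = 835.76 − 7.194 = 828.57 kPa.
q_all(net) = 828.57 / 3 = 276.19 kPa.

q_all(net) ≈ 276 kPa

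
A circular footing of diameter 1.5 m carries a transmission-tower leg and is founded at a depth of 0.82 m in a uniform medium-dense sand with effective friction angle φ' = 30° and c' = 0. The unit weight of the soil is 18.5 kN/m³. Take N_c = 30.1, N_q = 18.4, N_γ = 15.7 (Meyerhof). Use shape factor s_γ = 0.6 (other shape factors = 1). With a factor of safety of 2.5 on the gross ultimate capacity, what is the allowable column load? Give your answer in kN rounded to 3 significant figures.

q = γ·D_f = 18.5 × 0.82 = 15.17 kPa.
q·N_q = 15.17 × 18.4 = 279.13 kPa
0.5·γ·B·N_γ·s_γ = 0.5 × 18.5 × 1.5 × 15.7 × 0.6 = 130.7 kPa
q_ult = 279.13 + 130.7 = 409.83 kPa.
Gross allowable pressure q_all = 409.83 / 2.5 = 163.93 kPa.
Footing area = 1.7671 m², so allowable column load = 163.93 × 1.7671 = 289.68 kN.

P_all ≈ 290 kN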